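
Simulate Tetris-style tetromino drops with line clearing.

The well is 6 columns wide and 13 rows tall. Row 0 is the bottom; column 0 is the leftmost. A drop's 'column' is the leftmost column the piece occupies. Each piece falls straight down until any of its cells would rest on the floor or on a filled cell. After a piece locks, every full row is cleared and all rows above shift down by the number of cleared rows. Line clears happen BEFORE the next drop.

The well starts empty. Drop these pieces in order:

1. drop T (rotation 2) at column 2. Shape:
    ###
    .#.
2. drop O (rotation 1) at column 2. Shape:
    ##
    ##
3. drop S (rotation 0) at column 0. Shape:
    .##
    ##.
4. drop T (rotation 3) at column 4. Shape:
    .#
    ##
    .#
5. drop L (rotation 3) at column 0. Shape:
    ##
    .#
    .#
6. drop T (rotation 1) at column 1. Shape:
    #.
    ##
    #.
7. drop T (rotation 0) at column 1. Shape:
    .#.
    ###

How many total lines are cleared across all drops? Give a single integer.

Drop 1: T rot2 at col 2 lands with bottom-row=0; cleared 0 line(s) (total 0); column heights now [0 0 2 2 2 0], max=2
Drop 2: O rot1 at col 2 lands with bottom-row=2; cleared 0 line(s) (total 0); column heights now [0 0 4 4 2 0], max=4
Drop 3: S rot0 at col 0 lands with bottom-row=3; cleared 0 line(s) (total 0); column heights now [4 5 5 4 2 0], max=5
Drop 4: T rot3 at col 4 lands with bottom-row=1; cleared 0 line(s) (total 0); column heights now [4 5 5 4 3 4], max=5
Drop 5: L rot3 at col 0 lands with bottom-row=5; cleared 0 line(s) (total 0); column heights now [8 8 5 4 3 4], max=8
Drop 6: T rot1 at col 1 lands with bottom-row=8; cleared 0 line(s) (total 0); column heights now [8 11 10 4 3 4], max=11
Drop 7: T rot0 at col 1 lands with bottom-row=11; cleared 0 line(s) (total 0); column heights now [8 12 13 12 3 4], max=13

Answer: 0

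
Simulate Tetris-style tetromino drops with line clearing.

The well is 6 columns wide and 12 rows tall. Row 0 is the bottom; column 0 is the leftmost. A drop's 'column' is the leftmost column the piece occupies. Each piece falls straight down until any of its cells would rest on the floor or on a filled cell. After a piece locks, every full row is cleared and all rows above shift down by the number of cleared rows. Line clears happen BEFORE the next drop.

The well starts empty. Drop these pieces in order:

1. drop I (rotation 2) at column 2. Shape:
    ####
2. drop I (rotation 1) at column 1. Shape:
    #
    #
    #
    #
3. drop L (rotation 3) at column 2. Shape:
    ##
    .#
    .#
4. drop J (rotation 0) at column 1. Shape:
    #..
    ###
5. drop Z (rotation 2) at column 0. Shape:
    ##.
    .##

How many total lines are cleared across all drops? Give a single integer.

Drop 1: I rot2 at col 2 lands with bottom-row=0; cleared 0 line(s) (total 0); column heights now [0 0 1 1 1 1], max=1
Drop 2: I rot1 at col 1 lands with bottom-row=0; cleared 0 line(s) (total 0); column heights now [0 4 1 1 1 1], max=4
Drop 3: L rot3 at col 2 lands with bottom-row=1; cleared 0 line(s) (total 0); column heights now [0 4 4 4 1 1], max=4
Drop 4: J rot0 at col 1 lands with bottom-row=4; cleared 0 line(s) (total 0); column heights now [0 6 5 5 1 1], max=6
Drop 5: Z rot2 at col 0 lands with bottom-row=6; cleared 0 line(s) (total 0); column heights now [8 8 7 5 1 1], max=8

Answer: 0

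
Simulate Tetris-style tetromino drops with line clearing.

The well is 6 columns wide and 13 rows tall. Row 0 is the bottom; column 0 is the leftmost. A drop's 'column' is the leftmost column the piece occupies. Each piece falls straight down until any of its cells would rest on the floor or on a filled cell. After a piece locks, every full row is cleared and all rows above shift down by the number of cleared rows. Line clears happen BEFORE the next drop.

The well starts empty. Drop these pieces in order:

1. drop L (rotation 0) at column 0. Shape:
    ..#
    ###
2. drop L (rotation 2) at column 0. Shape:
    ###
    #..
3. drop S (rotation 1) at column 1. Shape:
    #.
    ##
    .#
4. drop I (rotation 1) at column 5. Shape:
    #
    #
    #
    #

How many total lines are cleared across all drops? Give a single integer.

Answer: 0

Derivation:
Drop 1: L rot0 at col 0 lands with bottom-row=0; cleared 0 line(s) (total 0); column heights now [1 1 2 0 0 0], max=2
Drop 2: L rot2 at col 0 lands with bottom-row=1; cleared 0 line(s) (total 0); column heights now [3 3 3 0 0 0], max=3
Drop 3: S rot1 at col 1 lands with bottom-row=3; cleared 0 line(s) (total 0); column heights now [3 6 5 0 0 0], max=6
Drop 4: I rot1 at col 5 lands with bottom-row=0; cleared 0 line(s) (total 0); column heights now [3 6 5 0 0 4], max=6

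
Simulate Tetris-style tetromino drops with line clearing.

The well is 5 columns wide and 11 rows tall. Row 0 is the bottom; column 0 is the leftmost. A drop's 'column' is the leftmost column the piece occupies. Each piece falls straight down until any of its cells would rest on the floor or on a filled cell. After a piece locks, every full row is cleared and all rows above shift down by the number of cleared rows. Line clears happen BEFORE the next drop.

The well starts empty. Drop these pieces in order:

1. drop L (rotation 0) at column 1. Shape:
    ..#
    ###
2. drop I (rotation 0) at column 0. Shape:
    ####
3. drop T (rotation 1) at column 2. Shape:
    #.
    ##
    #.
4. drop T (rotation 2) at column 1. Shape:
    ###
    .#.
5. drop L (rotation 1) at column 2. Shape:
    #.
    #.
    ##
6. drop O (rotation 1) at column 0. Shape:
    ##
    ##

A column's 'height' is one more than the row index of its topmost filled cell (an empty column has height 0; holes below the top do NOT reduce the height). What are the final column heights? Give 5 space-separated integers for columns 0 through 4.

Answer: 10 10 11 9 0

Derivation:
Drop 1: L rot0 at col 1 lands with bottom-row=0; cleared 0 line(s) (total 0); column heights now [0 1 1 2 0], max=2
Drop 2: I rot0 at col 0 lands with bottom-row=2; cleared 0 line(s) (total 0); column heights now [3 3 3 3 0], max=3
Drop 3: T rot1 at col 2 lands with bottom-row=3; cleared 0 line(s) (total 0); column heights now [3 3 6 5 0], max=6
Drop 4: T rot2 at col 1 lands with bottom-row=6; cleared 0 line(s) (total 0); column heights now [3 8 8 8 0], max=8
Drop 5: L rot1 at col 2 lands with bottom-row=8; cleared 0 line(s) (total 0); column heights now [3 8 11 9 0], max=11
Drop 6: O rot1 at col 0 lands with bottom-row=8; cleared 0 line(s) (total 0); column heights now [10 10 11 9 0], max=11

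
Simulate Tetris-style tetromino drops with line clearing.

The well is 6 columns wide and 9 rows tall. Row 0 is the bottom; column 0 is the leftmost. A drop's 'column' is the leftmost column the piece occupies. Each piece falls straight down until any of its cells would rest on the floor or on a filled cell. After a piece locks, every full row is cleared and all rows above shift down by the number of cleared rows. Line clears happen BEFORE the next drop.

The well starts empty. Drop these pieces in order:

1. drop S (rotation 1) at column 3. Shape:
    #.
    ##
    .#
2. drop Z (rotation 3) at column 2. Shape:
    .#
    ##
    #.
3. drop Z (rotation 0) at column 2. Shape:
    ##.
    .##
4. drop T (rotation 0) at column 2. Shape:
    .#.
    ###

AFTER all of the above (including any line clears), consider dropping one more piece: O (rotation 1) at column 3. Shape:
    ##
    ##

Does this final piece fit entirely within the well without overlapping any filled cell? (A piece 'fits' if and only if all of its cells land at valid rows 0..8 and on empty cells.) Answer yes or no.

Answer: no

Derivation:
Drop 1: S rot1 at col 3 lands with bottom-row=0; cleared 0 line(s) (total 0); column heights now [0 0 0 3 2 0], max=3
Drop 2: Z rot3 at col 2 lands with bottom-row=2; cleared 0 line(s) (total 0); column heights now [0 0 4 5 2 0], max=5
Drop 3: Z rot0 at col 2 lands with bottom-row=5; cleared 0 line(s) (total 0); column heights now [0 0 7 7 6 0], max=7
Drop 4: T rot0 at col 2 lands with bottom-row=7; cleared 0 line(s) (total 0); column heights now [0 0 8 9 8 0], max=9
Test piece O rot1 at col 3 (width 2): heights before test = [0 0 8 9 8 0]; fits = False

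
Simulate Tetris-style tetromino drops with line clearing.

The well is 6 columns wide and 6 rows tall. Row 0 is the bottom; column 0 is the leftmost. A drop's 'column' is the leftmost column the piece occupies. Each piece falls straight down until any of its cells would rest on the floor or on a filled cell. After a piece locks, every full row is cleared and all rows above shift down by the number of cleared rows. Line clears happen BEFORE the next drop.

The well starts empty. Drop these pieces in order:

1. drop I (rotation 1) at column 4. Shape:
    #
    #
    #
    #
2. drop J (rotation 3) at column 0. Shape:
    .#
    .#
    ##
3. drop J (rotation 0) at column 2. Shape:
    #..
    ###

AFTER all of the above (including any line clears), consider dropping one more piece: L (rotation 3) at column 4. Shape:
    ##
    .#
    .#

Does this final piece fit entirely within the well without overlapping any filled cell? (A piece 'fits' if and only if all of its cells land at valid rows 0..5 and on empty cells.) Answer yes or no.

Drop 1: I rot1 at col 4 lands with bottom-row=0; cleared 0 line(s) (total 0); column heights now [0 0 0 0 4 0], max=4
Drop 2: J rot3 at col 0 lands with bottom-row=0; cleared 0 line(s) (total 0); column heights now [1 3 0 0 4 0], max=4
Drop 3: J rot0 at col 2 lands with bottom-row=4; cleared 0 line(s) (total 0); column heights now [1 3 6 5 5 0], max=6
Test piece L rot3 at col 4 (width 2): heights before test = [1 3 6 5 5 0]; fits = True

Answer: yes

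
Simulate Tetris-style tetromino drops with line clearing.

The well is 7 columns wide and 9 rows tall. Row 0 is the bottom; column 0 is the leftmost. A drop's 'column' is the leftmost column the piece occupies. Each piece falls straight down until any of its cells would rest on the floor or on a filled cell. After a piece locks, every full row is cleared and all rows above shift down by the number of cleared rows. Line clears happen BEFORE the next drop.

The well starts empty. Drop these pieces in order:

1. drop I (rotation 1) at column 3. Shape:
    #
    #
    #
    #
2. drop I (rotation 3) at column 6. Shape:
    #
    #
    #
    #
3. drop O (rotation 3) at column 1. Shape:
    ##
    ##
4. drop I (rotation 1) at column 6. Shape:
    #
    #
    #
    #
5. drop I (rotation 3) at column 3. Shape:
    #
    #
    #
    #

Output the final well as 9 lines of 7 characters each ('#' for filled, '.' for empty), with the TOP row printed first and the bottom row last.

Answer: .......
...#..#
...#..#
...#..#
...#..#
...#..#
...#..#
.###..#
.###..#

Derivation:
Drop 1: I rot1 at col 3 lands with bottom-row=0; cleared 0 line(s) (total 0); column heights now [0 0 0 4 0 0 0], max=4
Drop 2: I rot3 at col 6 lands with bottom-row=0; cleared 0 line(s) (total 0); column heights now [0 0 0 4 0 0 4], max=4
Drop 3: O rot3 at col 1 lands with bottom-row=0; cleared 0 line(s) (total 0); column heights now [0 2 2 4 0 0 4], max=4
Drop 4: I rot1 at col 6 lands with bottom-row=4; cleared 0 line(s) (total 0); column heights now [0 2 2 4 0 0 8], max=8
Drop 5: I rot3 at col 3 lands with bottom-row=4; cleared 0 line(s) (total 0); column heights now [0 2 2 8 0 0 8], max=8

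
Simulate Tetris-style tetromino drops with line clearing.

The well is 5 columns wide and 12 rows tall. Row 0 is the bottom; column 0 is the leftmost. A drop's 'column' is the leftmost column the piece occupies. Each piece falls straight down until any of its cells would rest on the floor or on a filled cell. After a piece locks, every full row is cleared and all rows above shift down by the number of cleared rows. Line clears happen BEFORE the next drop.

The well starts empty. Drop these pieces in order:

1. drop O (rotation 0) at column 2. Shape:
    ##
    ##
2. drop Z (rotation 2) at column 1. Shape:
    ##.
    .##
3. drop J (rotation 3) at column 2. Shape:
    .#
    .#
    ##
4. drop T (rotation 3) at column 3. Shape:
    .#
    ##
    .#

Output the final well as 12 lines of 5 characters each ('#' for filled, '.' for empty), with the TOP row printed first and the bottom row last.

Drop 1: O rot0 at col 2 lands with bottom-row=0; cleared 0 line(s) (total 0); column heights now [0 0 2 2 0], max=2
Drop 2: Z rot2 at col 1 lands with bottom-row=2; cleared 0 line(s) (total 0); column heights now [0 4 4 3 0], max=4
Drop 3: J rot3 at col 2 lands with bottom-row=4; cleared 0 line(s) (total 0); column heights now [0 4 5 7 0], max=7
Drop 4: T rot3 at col 3 lands with bottom-row=6; cleared 0 line(s) (total 0); column heights now [0 4 5 8 9], max=9

Answer: .....
.....
.....
....#
...##
...##
...#.
..##.
.##..
..##.
..##.
..##.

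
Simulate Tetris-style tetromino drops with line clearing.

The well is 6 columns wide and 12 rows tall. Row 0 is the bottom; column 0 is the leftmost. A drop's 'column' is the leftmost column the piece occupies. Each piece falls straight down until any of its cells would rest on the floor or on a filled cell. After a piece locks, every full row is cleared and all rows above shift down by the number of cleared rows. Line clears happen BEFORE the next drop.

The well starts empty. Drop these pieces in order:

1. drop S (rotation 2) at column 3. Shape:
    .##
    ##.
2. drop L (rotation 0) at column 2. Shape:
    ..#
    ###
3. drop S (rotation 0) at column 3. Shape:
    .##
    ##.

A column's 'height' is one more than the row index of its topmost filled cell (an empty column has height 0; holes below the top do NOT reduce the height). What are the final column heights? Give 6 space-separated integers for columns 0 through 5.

Drop 1: S rot2 at col 3 lands with bottom-row=0; cleared 0 line(s) (total 0); column heights now [0 0 0 1 2 2], max=2
Drop 2: L rot0 at col 2 lands with bottom-row=2; cleared 0 line(s) (total 0); column heights now [0 0 3 3 4 2], max=4
Drop 3: S rot0 at col 3 lands with bottom-row=4; cleared 0 line(s) (total 0); column heights now [0 0 3 5 6 6], max=6

Answer: 0 0 3 5 6 6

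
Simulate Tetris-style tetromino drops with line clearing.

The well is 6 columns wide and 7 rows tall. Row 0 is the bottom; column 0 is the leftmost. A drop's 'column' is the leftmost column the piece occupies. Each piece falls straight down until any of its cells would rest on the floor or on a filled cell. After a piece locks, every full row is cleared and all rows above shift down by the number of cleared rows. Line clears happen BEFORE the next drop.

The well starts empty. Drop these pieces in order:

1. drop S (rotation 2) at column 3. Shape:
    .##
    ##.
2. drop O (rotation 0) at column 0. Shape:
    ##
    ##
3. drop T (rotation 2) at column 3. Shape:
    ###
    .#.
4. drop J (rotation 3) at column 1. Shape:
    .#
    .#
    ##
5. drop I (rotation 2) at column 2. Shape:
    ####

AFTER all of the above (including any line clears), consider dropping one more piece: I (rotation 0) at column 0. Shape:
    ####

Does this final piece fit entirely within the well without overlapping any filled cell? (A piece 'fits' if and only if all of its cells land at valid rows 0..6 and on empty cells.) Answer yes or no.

Drop 1: S rot2 at col 3 lands with bottom-row=0; cleared 0 line(s) (total 0); column heights now [0 0 0 1 2 2], max=2
Drop 2: O rot0 at col 0 lands with bottom-row=0; cleared 0 line(s) (total 0); column heights now [2 2 0 1 2 2], max=2
Drop 3: T rot2 at col 3 lands with bottom-row=2; cleared 0 line(s) (total 0); column heights now [2 2 0 4 4 4], max=4
Drop 4: J rot3 at col 1 lands with bottom-row=2; cleared 0 line(s) (total 0); column heights now [2 3 5 4 4 4], max=5
Drop 5: I rot2 at col 2 lands with bottom-row=5; cleared 0 line(s) (total 0); column heights now [2 3 6 6 6 6], max=6
Test piece I rot0 at col 0 (width 4): heights before test = [2 3 6 6 6 6]; fits = True

Answer: yes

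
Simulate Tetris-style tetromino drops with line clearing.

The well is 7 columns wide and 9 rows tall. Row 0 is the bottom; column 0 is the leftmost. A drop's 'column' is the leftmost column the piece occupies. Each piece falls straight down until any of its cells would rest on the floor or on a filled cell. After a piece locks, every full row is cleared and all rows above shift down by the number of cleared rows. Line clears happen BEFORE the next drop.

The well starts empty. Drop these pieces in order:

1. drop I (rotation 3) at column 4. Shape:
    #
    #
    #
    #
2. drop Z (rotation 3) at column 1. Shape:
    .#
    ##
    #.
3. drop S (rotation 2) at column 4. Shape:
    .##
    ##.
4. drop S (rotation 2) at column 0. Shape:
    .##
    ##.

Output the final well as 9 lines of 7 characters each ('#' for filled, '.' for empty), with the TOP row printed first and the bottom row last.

Drop 1: I rot3 at col 4 lands with bottom-row=0; cleared 0 line(s) (total 0); column heights now [0 0 0 0 4 0 0], max=4
Drop 2: Z rot3 at col 1 lands with bottom-row=0; cleared 0 line(s) (total 0); column heights now [0 2 3 0 4 0 0], max=4
Drop 3: S rot2 at col 4 lands with bottom-row=4; cleared 0 line(s) (total 0); column heights now [0 2 3 0 5 6 6], max=6
Drop 4: S rot2 at col 0 lands with bottom-row=2; cleared 0 line(s) (total 0); column heights now [3 4 4 0 5 6 6], max=6

Answer: .......
.......
.......
.....##
....##.
.##.#..
###.#..
.##.#..
.#..#..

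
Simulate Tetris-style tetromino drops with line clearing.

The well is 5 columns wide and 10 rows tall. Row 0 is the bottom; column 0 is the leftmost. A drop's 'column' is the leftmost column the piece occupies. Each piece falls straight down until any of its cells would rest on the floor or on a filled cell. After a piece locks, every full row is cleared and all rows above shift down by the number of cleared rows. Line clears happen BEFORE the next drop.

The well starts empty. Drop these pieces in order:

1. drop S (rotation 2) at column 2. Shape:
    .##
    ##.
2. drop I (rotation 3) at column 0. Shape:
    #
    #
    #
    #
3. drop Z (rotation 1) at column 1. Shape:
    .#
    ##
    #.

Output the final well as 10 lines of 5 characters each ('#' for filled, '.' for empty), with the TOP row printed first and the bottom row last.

Drop 1: S rot2 at col 2 lands with bottom-row=0; cleared 0 line(s) (total 0); column heights now [0 0 1 2 2], max=2
Drop 2: I rot3 at col 0 lands with bottom-row=0; cleared 0 line(s) (total 0); column heights now [4 0 1 2 2], max=4
Drop 3: Z rot1 at col 1 lands with bottom-row=0; cleared 1 line(s) (total 1); column heights now [3 1 2 1 0], max=3

Answer: .....
.....
.....
.....
.....
.....
.....
#....
#.#..
####.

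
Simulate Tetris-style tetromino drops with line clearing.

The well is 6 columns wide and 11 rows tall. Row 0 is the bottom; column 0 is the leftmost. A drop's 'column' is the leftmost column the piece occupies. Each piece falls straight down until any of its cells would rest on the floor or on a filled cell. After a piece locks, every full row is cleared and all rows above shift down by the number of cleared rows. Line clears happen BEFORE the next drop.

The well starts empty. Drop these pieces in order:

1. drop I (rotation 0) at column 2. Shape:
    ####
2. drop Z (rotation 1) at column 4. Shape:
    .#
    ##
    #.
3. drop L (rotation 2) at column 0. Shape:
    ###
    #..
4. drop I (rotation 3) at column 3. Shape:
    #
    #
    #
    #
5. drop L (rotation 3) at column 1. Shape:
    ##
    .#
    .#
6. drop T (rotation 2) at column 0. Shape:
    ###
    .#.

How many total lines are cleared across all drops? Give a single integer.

Answer: 0

Derivation:
Drop 1: I rot0 at col 2 lands with bottom-row=0; cleared 0 line(s) (total 0); column heights now [0 0 1 1 1 1], max=1
Drop 2: Z rot1 at col 4 lands with bottom-row=1; cleared 0 line(s) (total 0); column heights now [0 0 1 1 3 4], max=4
Drop 3: L rot2 at col 0 lands with bottom-row=0; cleared 0 line(s) (total 0); column heights now [2 2 2 1 3 4], max=4
Drop 4: I rot3 at col 3 lands with bottom-row=1; cleared 0 line(s) (total 0); column heights now [2 2 2 5 3 4], max=5
Drop 5: L rot3 at col 1 lands with bottom-row=2; cleared 0 line(s) (total 0); column heights now [2 5 5 5 3 4], max=5
Drop 6: T rot2 at col 0 lands with bottom-row=5; cleared 0 line(s) (total 0); column heights now [7 7 7 5 3 4], max=7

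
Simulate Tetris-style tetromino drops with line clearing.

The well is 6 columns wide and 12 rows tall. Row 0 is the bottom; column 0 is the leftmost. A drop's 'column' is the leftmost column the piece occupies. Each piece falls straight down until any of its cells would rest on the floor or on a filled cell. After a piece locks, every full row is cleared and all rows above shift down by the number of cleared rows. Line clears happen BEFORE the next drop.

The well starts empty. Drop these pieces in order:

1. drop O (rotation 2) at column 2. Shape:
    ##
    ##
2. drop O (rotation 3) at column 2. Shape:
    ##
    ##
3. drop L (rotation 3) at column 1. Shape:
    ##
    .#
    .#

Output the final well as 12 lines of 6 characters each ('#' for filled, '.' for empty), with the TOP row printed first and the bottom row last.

Drop 1: O rot2 at col 2 lands with bottom-row=0; cleared 0 line(s) (total 0); column heights now [0 0 2 2 0 0], max=2
Drop 2: O rot3 at col 2 lands with bottom-row=2; cleared 0 line(s) (total 0); column heights now [0 0 4 4 0 0], max=4
Drop 3: L rot3 at col 1 lands with bottom-row=4; cleared 0 line(s) (total 0); column heights now [0 7 7 4 0 0], max=7

Answer: ......
......
......
......
......
.##...
..#...
..#...
..##..
..##..
..##..
..##..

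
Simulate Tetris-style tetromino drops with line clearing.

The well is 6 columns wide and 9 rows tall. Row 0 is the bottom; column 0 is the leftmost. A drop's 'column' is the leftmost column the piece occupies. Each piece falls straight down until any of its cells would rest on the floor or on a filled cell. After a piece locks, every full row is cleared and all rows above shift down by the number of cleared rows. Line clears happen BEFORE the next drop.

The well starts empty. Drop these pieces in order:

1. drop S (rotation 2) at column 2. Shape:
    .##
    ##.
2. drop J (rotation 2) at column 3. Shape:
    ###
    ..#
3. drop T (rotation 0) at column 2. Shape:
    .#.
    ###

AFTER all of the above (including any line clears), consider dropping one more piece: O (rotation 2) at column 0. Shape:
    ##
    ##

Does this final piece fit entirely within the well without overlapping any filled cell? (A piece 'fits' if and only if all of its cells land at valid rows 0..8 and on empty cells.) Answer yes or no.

Answer: yes

Derivation:
Drop 1: S rot2 at col 2 lands with bottom-row=0; cleared 0 line(s) (total 0); column heights now [0 0 1 2 2 0], max=2
Drop 2: J rot2 at col 3 lands with bottom-row=1; cleared 0 line(s) (total 0); column heights now [0 0 1 3 3 3], max=3
Drop 3: T rot0 at col 2 lands with bottom-row=3; cleared 0 line(s) (total 0); column heights now [0 0 4 5 4 3], max=5
Test piece O rot2 at col 0 (width 2): heights before test = [0 0 4 5 4 3]; fits = True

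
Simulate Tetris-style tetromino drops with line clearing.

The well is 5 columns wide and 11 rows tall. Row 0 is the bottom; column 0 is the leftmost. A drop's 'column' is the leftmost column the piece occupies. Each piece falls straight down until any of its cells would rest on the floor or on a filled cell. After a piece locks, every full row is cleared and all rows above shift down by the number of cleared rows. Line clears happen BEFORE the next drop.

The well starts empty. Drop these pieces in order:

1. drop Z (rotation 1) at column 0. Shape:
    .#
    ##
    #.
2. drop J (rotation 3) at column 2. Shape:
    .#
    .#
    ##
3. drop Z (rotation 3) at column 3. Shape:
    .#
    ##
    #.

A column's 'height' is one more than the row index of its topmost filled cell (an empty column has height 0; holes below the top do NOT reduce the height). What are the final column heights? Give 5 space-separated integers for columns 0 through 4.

Drop 1: Z rot1 at col 0 lands with bottom-row=0; cleared 0 line(s) (total 0); column heights now [2 3 0 0 0], max=3
Drop 2: J rot3 at col 2 lands with bottom-row=0; cleared 0 line(s) (total 0); column heights now [2 3 1 3 0], max=3
Drop 3: Z rot3 at col 3 lands with bottom-row=3; cleared 0 line(s) (total 0); column heights now [2 3 1 5 6], max=6

Answer: 2 3 1 5 6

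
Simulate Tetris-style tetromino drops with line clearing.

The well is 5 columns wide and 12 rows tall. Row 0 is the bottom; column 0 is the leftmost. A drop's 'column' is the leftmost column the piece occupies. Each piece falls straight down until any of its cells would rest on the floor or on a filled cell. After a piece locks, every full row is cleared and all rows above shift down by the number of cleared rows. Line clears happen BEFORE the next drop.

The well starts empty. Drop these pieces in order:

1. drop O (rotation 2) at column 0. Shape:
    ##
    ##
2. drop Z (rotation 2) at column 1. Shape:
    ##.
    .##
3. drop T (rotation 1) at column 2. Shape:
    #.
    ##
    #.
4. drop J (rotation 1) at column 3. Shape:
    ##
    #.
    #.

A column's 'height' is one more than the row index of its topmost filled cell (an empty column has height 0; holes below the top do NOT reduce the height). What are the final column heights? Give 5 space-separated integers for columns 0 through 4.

Drop 1: O rot2 at col 0 lands with bottom-row=0; cleared 0 line(s) (total 0); column heights now [2 2 0 0 0], max=2
Drop 2: Z rot2 at col 1 lands with bottom-row=1; cleared 0 line(s) (total 0); column heights now [2 3 3 2 0], max=3
Drop 3: T rot1 at col 2 lands with bottom-row=3; cleared 0 line(s) (total 0); column heights now [2 3 6 5 0], max=6
Drop 4: J rot1 at col 3 lands with bottom-row=5; cleared 0 line(s) (total 0); column heights now [2 3 6 8 8], max=8

Answer: 2 3 6 8 8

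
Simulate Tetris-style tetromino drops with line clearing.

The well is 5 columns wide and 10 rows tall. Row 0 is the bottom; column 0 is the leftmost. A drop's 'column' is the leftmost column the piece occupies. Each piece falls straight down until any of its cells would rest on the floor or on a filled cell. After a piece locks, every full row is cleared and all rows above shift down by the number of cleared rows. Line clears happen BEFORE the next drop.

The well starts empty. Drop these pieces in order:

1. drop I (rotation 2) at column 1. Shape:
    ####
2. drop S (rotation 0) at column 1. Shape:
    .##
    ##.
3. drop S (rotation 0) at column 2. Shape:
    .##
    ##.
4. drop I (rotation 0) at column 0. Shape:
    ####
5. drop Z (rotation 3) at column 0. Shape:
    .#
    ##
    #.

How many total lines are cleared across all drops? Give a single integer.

Answer: 0

Derivation:
Drop 1: I rot2 at col 1 lands with bottom-row=0; cleared 0 line(s) (total 0); column heights now [0 1 1 1 1], max=1
Drop 2: S rot0 at col 1 lands with bottom-row=1; cleared 0 line(s) (total 0); column heights now [0 2 3 3 1], max=3
Drop 3: S rot0 at col 2 lands with bottom-row=3; cleared 0 line(s) (total 0); column heights now [0 2 4 5 5], max=5
Drop 4: I rot0 at col 0 lands with bottom-row=5; cleared 0 line(s) (total 0); column heights now [6 6 6 6 5], max=6
Drop 5: Z rot3 at col 0 lands with bottom-row=6; cleared 0 line(s) (total 0); column heights now [8 9 6 6 5], max=9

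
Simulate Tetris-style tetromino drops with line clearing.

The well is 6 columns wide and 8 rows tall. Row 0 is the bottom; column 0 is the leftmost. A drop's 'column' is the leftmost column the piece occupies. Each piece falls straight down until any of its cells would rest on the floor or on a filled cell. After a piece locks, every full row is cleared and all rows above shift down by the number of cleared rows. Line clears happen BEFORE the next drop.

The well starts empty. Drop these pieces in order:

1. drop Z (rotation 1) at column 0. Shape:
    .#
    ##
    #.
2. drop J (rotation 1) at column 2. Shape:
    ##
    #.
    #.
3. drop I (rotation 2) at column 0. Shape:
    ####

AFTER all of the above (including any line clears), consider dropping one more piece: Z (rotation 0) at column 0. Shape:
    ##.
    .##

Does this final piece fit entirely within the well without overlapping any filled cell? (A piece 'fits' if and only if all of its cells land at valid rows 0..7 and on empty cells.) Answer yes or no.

Drop 1: Z rot1 at col 0 lands with bottom-row=0; cleared 0 line(s) (total 0); column heights now [2 3 0 0 0 0], max=3
Drop 2: J rot1 at col 2 lands with bottom-row=0; cleared 0 line(s) (total 0); column heights now [2 3 3 3 0 0], max=3
Drop 3: I rot2 at col 0 lands with bottom-row=3; cleared 0 line(s) (total 0); column heights now [4 4 4 4 0 0], max=4
Test piece Z rot0 at col 0 (width 3): heights before test = [4 4 4 4 0 0]; fits = True

Answer: yes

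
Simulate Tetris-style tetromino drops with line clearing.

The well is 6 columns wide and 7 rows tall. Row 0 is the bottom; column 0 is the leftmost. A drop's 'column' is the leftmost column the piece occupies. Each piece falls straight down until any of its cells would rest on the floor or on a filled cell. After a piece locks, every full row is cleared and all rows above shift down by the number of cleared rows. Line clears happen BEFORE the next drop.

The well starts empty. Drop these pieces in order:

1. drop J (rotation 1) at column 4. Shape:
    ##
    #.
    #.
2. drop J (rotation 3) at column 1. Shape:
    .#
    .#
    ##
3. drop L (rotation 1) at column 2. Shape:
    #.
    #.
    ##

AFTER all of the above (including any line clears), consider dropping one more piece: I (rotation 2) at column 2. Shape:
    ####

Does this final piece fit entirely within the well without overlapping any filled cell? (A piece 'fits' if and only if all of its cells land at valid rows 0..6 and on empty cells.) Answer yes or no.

Drop 1: J rot1 at col 4 lands with bottom-row=0; cleared 0 line(s) (total 0); column heights now [0 0 0 0 3 3], max=3
Drop 2: J rot3 at col 1 lands with bottom-row=0; cleared 0 line(s) (total 0); column heights now [0 1 3 0 3 3], max=3
Drop 3: L rot1 at col 2 lands with bottom-row=3; cleared 0 line(s) (total 0); column heights now [0 1 6 4 3 3], max=6
Test piece I rot2 at col 2 (width 4): heights before test = [0 1 6 4 3 3]; fits = True

Answer: yes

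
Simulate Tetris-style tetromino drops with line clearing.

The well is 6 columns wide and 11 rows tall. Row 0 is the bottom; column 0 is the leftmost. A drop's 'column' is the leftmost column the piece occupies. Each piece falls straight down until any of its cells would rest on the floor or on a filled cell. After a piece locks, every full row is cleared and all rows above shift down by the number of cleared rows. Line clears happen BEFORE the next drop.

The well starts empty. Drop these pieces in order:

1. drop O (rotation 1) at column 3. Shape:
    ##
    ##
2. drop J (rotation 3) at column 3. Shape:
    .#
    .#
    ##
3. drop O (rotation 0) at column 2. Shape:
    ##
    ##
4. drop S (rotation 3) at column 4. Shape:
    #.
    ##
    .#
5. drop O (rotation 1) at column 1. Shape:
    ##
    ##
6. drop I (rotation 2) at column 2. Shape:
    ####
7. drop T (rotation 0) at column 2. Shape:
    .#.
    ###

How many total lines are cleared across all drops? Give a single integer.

Answer: 0

Derivation:
Drop 1: O rot1 at col 3 lands with bottom-row=0; cleared 0 line(s) (total 0); column heights now [0 0 0 2 2 0], max=2
Drop 2: J rot3 at col 3 lands with bottom-row=2; cleared 0 line(s) (total 0); column heights now [0 0 0 3 5 0], max=5
Drop 3: O rot0 at col 2 lands with bottom-row=3; cleared 0 line(s) (total 0); column heights now [0 0 5 5 5 0], max=5
Drop 4: S rot3 at col 4 lands with bottom-row=4; cleared 0 line(s) (total 0); column heights now [0 0 5 5 7 6], max=7
Drop 5: O rot1 at col 1 lands with bottom-row=5; cleared 0 line(s) (total 0); column heights now [0 7 7 5 7 6], max=7
Drop 6: I rot2 at col 2 lands with bottom-row=7; cleared 0 line(s) (total 0); column heights now [0 7 8 8 8 8], max=8
Drop 7: T rot0 at col 2 lands with bottom-row=8; cleared 0 line(s) (total 0); column heights now [0 7 9 10 9 8], max=10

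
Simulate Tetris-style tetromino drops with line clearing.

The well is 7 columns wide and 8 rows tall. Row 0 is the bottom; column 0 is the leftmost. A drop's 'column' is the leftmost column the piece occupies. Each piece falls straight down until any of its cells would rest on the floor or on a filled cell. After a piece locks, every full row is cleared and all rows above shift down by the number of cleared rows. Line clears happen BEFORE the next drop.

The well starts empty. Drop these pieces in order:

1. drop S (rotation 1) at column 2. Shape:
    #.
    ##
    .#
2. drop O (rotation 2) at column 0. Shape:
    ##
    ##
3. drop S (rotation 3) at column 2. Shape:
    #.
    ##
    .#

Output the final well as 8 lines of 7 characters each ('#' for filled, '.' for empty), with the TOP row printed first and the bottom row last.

Drop 1: S rot1 at col 2 lands with bottom-row=0; cleared 0 line(s) (total 0); column heights now [0 0 3 2 0 0 0], max=3
Drop 2: O rot2 at col 0 lands with bottom-row=0; cleared 0 line(s) (total 0); column heights now [2 2 3 2 0 0 0], max=3
Drop 3: S rot3 at col 2 lands with bottom-row=2; cleared 0 line(s) (total 0); column heights now [2 2 5 4 0 0 0], max=5

Answer: .......
.......
.......
..#....
..##...
..##...
####...
##.#...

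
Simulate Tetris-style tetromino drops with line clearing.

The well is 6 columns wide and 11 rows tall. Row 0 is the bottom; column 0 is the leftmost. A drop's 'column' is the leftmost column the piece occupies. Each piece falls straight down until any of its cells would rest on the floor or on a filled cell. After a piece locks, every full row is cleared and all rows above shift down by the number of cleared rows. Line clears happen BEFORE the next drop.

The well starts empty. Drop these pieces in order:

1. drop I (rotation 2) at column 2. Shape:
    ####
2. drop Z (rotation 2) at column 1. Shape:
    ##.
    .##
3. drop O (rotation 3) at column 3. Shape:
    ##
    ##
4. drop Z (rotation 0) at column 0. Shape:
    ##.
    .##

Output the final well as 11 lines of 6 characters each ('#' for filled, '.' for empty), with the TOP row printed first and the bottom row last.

Drop 1: I rot2 at col 2 lands with bottom-row=0; cleared 0 line(s) (total 0); column heights now [0 0 1 1 1 1], max=1
Drop 2: Z rot2 at col 1 lands with bottom-row=1; cleared 0 line(s) (total 0); column heights now [0 3 3 2 1 1], max=3
Drop 3: O rot3 at col 3 lands with bottom-row=2; cleared 0 line(s) (total 0); column heights now [0 3 3 4 4 1], max=4
Drop 4: Z rot0 at col 0 lands with bottom-row=3; cleared 0 line(s) (total 0); column heights now [5 5 4 4 4 1], max=5

Answer: ......
......
......
......
......
......
##....
.####.
.####.
..##..
..####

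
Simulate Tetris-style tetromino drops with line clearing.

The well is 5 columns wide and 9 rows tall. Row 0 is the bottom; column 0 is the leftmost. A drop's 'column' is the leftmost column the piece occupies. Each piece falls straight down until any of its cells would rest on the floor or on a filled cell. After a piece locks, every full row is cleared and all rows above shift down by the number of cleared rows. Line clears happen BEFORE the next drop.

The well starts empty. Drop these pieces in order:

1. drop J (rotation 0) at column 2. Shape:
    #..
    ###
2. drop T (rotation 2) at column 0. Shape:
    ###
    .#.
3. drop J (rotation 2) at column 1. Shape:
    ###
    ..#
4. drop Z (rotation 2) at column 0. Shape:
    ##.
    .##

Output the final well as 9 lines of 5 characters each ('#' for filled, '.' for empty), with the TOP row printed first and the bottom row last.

Answer: .....
.....
.....
##...
.##..
.###.
####.
.##..
..###

Derivation:
Drop 1: J rot0 at col 2 lands with bottom-row=0; cleared 0 line(s) (total 0); column heights now [0 0 2 1 1], max=2
Drop 2: T rot2 at col 0 lands with bottom-row=1; cleared 0 line(s) (total 0); column heights now [3 3 3 1 1], max=3
Drop 3: J rot2 at col 1 lands with bottom-row=2; cleared 0 line(s) (total 0); column heights now [3 4 4 4 1], max=4
Drop 4: Z rot2 at col 0 lands with bottom-row=4; cleared 0 line(s) (total 0); column heights now [6 6 5 4 1], max=6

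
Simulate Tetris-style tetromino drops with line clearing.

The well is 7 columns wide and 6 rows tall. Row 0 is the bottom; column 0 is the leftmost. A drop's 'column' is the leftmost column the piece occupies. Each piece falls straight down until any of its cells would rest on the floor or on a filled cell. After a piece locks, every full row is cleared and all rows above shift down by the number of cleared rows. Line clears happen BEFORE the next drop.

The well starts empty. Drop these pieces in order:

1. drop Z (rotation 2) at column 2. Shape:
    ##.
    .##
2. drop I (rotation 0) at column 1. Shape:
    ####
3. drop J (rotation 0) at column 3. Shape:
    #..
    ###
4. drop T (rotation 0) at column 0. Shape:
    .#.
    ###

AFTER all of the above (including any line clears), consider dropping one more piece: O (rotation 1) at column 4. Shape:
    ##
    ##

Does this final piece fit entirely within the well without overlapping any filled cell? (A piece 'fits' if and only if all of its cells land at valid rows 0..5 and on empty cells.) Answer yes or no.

Drop 1: Z rot2 at col 2 lands with bottom-row=0; cleared 0 line(s) (total 0); column heights now [0 0 2 2 1 0 0], max=2
Drop 2: I rot0 at col 1 lands with bottom-row=2; cleared 0 line(s) (total 0); column heights now [0 3 3 3 3 0 0], max=3
Drop 3: J rot0 at col 3 lands with bottom-row=3; cleared 0 line(s) (total 0); column heights now [0 3 3 5 4 4 0], max=5
Drop 4: T rot0 at col 0 lands with bottom-row=3; cleared 0 line(s) (total 0); column heights now [4 5 4 5 4 4 0], max=5
Test piece O rot1 at col 4 (width 2): heights before test = [4 5 4 5 4 4 0]; fits = True

Answer: yes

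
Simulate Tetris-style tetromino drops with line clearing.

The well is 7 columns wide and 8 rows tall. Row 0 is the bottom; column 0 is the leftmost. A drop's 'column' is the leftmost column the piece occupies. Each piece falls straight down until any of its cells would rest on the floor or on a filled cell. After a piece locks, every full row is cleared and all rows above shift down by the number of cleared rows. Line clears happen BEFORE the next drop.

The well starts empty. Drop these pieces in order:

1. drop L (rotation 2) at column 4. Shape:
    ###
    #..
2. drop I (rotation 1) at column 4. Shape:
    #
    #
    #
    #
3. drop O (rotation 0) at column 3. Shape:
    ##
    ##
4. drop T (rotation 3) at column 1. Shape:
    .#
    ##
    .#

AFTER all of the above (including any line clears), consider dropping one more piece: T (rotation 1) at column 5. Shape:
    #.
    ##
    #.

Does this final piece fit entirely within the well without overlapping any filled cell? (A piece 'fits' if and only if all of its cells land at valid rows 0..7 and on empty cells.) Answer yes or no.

Drop 1: L rot2 at col 4 lands with bottom-row=0; cleared 0 line(s) (total 0); column heights now [0 0 0 0 2 2 2], max=2
Drop 2: I rot1 at col 4 lands with bottom-row=2; cleared 0 line(s) (total 0); column heights now [0 0 0 0 6 2 2], max=6
Drop 3: O rot0 at col 3 lands with bottom-row=6; cleared 0 line(s) (total 0); column heights now [0 0 0 8 8 2 2], max=8
Drop 4: T rot3 at col 1 lands with bottom-row=0; cleared 0 line(s) (total 0); column heights now [0 2 3 8 8 2 2], max=8
Test piece T rot1 at col 5 (width 2): heights before test = [0 2 3 8 8 2 2]; fits = True

Answer: yes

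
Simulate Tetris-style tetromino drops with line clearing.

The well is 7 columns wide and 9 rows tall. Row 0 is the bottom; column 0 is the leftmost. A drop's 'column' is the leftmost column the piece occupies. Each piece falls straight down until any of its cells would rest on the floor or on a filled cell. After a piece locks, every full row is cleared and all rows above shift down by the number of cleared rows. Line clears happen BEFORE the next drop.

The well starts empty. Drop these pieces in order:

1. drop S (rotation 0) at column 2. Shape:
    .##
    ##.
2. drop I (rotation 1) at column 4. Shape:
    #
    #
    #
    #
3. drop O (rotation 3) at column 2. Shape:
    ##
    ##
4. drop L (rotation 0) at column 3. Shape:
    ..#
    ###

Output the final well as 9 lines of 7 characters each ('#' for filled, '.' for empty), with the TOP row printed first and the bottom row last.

Drop 1: S rot0 at col 2 lands with bottom-row=0; cleared 0 line(s) (total 0); column heights now [0 0 1 2 2 0 0], max=2
Drop 2: I rot1 at col 4 lands with bottom-row=2; cleared 0 line(s) (total 0); column heights now [0 0 1 2 6 0 0], max=6
Drop 3: O rot3 at col 2 lands with bottom-row=2; cleared 0 line(s) (total 0); column heights now [0 0 4 4 6 0 0], max=6
Drop 4: L rot0 at col 3 lands with bottom-row=6; cleared 0 line(s) (total 0); column heights now [0 0 4 7 7 8 0], max=8

Answer: .......
.....#.
...###.
....#..
....#..
..###..
..###..
...##..
..##...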